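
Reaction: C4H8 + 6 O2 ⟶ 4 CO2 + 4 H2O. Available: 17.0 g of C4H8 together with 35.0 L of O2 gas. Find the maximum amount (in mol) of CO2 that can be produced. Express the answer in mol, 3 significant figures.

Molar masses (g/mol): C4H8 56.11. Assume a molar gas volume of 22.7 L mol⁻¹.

1.03 mol

n(C4H8) = 17.00 / 56.11 = 0.3030 mol
n(O2) = 35.00 / 22.7 = 1.542 mol
n/ν → C4H8: 0.3030, O2: 0.2570; O2 is limiting.
n(CO2) = (4/6) × 1.542 = 1.028 mol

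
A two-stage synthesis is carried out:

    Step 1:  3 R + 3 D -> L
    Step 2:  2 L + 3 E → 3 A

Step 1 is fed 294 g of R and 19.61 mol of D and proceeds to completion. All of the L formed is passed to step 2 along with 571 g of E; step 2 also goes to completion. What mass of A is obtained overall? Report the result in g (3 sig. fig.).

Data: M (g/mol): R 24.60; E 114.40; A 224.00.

Step 1:
n(R) = 294.0 / 24.60 = 11.95 mol
n(D) = 19.61 mol
n/ν for R = 11.95/3 = 3.983
n/ν for D = 19.61/3 = 6.537
Smallest n/ν is R → limiting reagent.
n(L) produced = (1/3) × 11.95 = 3.983 mol
Step 2:
n(L) available = 3.983 mol
n(E) = 571.0 / 114.40 = 4.991 mol
n/ν for L = 3.983/2 = 1.992
n/ν for E = 4.991/3 = 1.664
Smallest n/ν is E → limiting reagent.
n(A) = (3/3) × 4.991 = 4.991 mol
mass = 4.991 × 224.00 = 1118 g

1120 g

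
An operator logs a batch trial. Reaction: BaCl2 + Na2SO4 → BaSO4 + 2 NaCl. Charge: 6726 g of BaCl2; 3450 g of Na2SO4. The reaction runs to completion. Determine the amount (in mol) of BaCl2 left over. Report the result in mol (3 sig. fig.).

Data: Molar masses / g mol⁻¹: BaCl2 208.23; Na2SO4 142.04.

n(BaCl2) = 6726 / 208.23 = 32.30 mol
n(Na2SO4) = 3450 / 142.04 = 24.29 mol
n/ν for BaCl2 = 32.30/1 = 32.30
n/ν for Na2SO4 = 24.29/1 = 24.29
Smallest n/ν is Na2SO4 → limiting reagent.
BaCl2 consumed = (1/1) × 24.29 = 24.29 mol
BaCl2 remaining = 32.30 − 24.29 = 8.010 mol

8.01 mol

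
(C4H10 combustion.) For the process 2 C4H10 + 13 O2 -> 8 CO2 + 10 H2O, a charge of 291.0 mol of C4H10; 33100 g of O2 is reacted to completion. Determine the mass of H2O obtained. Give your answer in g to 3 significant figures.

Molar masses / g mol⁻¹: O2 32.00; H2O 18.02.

14300 g

n(C4H10) = 291.0 mol
n(O2) = 33100 / 32.00 = 1034 mol
n/ν for C4H10 = 291.0/2 = 145.5
n/ν for O2 = 1034/13 = 79.54
Smallest n/ν is O2 → limiting reagent.
n(H2O) = (10/13) × 1034 = 795.4 mol
mass = 795.4 × 18.02 = 14330 g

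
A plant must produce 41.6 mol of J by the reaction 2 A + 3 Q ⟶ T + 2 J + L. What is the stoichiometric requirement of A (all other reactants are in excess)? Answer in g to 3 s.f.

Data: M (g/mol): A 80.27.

n(J) = 41.60 mol
n(A) = (2/2) × 41.60 = 41.60 mol
mass = 41.60 × 80.27 = 3339 g

3340 g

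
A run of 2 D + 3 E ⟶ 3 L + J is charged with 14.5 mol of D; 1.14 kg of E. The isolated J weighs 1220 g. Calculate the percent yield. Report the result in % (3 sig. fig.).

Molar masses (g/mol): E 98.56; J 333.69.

n(D) = 14.50 mol
n(E) = 1.140×1000 / 98.56 = 11.57 mol
n/ν → D: 7.250, E: 3.857; E is limiting.
theoretical n(J) = (1/3) × 11.57 = 3.857 mol → 1287 g
% yield = 1220 / 1287 × 100 = 94.79 %

94.8 %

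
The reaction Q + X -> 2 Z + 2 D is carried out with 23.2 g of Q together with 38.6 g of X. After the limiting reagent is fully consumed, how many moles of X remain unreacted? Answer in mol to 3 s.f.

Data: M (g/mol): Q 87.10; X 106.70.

n(Q) = 23.20 / 87.10 = 0.2664 mol
n(X) = 38.60 / 106.70 = 0.3618 mol
n/ν → Q: 0.2664, X: 0.3618; Q is limiting.
X consumed = (1/1) × 0.2664 = 0.2664 mol
X remaining = 0.3618 − 0.2664 = 0.09540 mol

0.0954 mol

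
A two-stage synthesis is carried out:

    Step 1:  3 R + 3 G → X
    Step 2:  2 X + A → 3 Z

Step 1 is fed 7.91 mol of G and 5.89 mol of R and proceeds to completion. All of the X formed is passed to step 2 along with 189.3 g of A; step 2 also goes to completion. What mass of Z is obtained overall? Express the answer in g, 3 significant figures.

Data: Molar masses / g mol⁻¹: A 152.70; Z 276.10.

813 g

Step 1:
n(G) = 7.910 mol
n(R) = 5.890 mol
n/ν → G: 2.637, R: 1.963; R is limiting.
n(X) produced = (1/3) × 5.890 = 1.963 mol
Step 2:
n(X) available = 1.963 mol
n(A) = 189.3 / 152.70 = 1.240 mol
n/ν → X: 0.9815, A: 1.240; X is limiting.
n(Z) = (3/2) × 1.963 = 2.945 mol
mass = 2.945 × 276.10 = 813.1 g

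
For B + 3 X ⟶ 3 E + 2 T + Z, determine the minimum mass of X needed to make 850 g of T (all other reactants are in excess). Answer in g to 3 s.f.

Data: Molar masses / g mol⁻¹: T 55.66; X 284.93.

n(T) = 850 / 55.66 = 15.27 mol
n(X) = (3/2) × 15.27 = 22.91 mol
mass = 22.91 × 284.93 = 6528 g

6530 g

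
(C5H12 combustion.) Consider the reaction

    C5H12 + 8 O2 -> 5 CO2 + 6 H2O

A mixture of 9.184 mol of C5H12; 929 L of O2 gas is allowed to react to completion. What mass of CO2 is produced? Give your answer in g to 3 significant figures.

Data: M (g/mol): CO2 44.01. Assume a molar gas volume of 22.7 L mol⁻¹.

1130 g

n(C5H12) = 9.184 mol
n(O2) = 929.0 / 22.7 = 40.93 mol
n/ν → C5H12: 9.184, O2: 5.116; O2 is limiting.
n(CO2) = (5/8) × 40.93 = 25.58 mol
mass = 25.58 × 44.01 = 1126 g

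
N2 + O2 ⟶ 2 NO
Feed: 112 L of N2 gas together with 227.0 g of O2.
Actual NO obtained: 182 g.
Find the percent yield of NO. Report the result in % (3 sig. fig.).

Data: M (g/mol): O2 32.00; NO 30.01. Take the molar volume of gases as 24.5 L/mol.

n(N2) = 112.0 / 24.5 = 4.571 mol
n(O2) = 227.0 / 32.00 = 7.094 mol
n/ν → N2: 4.571, O2: 7.094; N2 is limiting.
theoretical n(NO) = (2/1) × 4.571 = 9.142 mol → 274.4 g
% yield = 182 / 274.4 × 100 = 66.33 %

66.3 %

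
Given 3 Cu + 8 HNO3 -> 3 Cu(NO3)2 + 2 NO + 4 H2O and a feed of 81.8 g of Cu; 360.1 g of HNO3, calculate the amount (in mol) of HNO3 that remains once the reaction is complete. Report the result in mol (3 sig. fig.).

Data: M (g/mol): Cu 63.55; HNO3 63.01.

2.28 mol

n(Cu) = 81.80 / 63.55 = 1.287 mol
n(HNO3) = 360.1 / 63.01 = 5.715 mol
n/ν → Cu: 0.4290, HNO3: 0.7144; Cu is limiting.
HNO3 consumed = (8/3) × 1.287 = 3.432 mol
HNO3 remaining = 5.715 − 3.432 = 2.283 mol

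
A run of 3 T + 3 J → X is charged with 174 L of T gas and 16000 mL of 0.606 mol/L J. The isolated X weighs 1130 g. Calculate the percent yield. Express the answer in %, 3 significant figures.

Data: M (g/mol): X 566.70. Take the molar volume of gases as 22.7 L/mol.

n(T) = 174.0 / 22.7 = 7.665 mol
n(J) = 0.606 × 16000/1000 = 9.696 mol
n/ν for T = 7.665/3 = 2.555
n/ν for J = 9.696/3 = 3.232
Smallest n/ν is T → limiting reagent.
theoretical n(X) = (1/3) × 7.665 = 2.555 mol → 1448 g
% yield = 1130 / 1448 × 100 = 78.04 %

78.0 %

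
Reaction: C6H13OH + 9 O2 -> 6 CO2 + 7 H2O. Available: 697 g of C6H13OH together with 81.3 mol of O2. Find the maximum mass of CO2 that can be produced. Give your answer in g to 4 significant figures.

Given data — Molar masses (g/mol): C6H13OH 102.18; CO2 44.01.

n(C6H13OH) = 697.0 / 102.18 = 6.821 mol
n(O2) = 81.30 mol
n/ν for C6H13OH = 6.821/1 = 6.821
n/ν for O2 = 81.30/9 = 9.033
Smallest n/ν is C6H13OH → limiting reagent.
n(CO2) = (6/1) × 6.821 = 40.93 mol
mass = 40.93 × 44.01 = 1801 g

1801 g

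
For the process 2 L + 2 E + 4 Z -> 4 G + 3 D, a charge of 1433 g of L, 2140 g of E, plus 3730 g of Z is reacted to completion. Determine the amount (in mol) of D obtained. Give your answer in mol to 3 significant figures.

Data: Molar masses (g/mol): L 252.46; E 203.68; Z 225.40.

8.51 mol

n(L) = 1433 / 252.46 = 5.676 mol
n(E) = 2140 / 203.68 = 10.51 mol
n(Z) = 3730 / 225.40 = 16.55 mol
n/ν → L: 2.838, E: 5.255, Z: 4.138; L is limiting.
n(D) = (3/2) × 5.676 = 8.514 mol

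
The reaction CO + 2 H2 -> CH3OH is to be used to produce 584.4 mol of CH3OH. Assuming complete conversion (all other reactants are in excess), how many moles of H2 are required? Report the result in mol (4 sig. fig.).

n(CH3OH) = 584.4 mol
n(H2) = (2/1) × 584.4 = 1169 mol

1169 mol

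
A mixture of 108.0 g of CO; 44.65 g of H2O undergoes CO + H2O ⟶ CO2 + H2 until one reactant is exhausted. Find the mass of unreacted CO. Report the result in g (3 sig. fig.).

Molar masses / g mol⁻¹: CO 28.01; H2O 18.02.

n(CO) = 108.0 / 28.01 = 3.856 mol
n(H2O) = 44.65 / 18.02 = 2.478 mol
n/ν for CO = 3.856/1 = 3.856
n/ν for H2O = 2.478/1 = 2.478
Smallest n/ν is H2O → limiting reagent.
CO consumed = (1/1) × 2.478 = 2.478 mol
CO remaining = 3.856 − 2.478 = 1.378 mol
mass = 1.378 × 28.01 = 38.60 g

38.6 g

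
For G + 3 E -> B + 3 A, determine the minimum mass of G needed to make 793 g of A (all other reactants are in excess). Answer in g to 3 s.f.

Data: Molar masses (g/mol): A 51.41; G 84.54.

435 g

n(A) = 793 / 51.41 = 15.43 mol
n(G) = (1/3) × 15.43 = 5.143 mol
mass = 5.143 × 84.54 = 434.8 g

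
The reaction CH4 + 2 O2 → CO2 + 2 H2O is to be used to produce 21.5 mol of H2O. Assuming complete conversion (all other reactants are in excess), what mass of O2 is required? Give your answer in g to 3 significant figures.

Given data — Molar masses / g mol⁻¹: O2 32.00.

n(H2O) = 21.50 mol
n(O2) = (2/2) × 21.50 = 21.50 mol
mass = 21.50 × 32.00 = 688.0 g

688 g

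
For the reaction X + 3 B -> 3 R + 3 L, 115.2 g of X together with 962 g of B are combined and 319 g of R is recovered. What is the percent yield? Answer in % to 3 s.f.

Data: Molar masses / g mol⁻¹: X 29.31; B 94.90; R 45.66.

68.9 %

n(X) = 115.2 / 29.31 = 3.930 mol
n(B) = 962.0 / 94.90 = 10.14 mol
n/ν → X: 3.930, B: 3.380; B is limiting.
theoretical n(R) = (3/3) × 10.14 = 10.14 mol → 463.0 g
% yield = 319 / 463.0 × 100 = 68.90 %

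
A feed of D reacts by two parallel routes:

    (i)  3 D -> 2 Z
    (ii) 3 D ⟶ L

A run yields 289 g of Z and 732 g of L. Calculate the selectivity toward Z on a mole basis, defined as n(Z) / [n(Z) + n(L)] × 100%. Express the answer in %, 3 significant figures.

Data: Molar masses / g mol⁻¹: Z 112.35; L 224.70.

44.1 %

n(Z) = 289 / 112.35 = 2.572 mol
n(L) = 732 / 224.70 = 3.258 mol
selectivity = 2.572/(2.572+3.258) × 100 = 44.12 %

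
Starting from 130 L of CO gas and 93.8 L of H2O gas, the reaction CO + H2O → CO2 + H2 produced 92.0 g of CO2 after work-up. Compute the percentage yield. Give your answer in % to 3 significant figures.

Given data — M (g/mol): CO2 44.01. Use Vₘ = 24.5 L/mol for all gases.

54.6 %

n(CO) = 130.0 / 24.5 = 5.306 mol
n(H2O) = 93.80 / 24.5 = 3.829 mol
n/ν → CO: 5.306, H2O: 3.829; H2O is limiting.
theoretical n(CO2) = (1/1) × 3.829 = 3.829 mol → 168.5 g
% yield = 92.0 / 168.5 × 100 = 54.60 %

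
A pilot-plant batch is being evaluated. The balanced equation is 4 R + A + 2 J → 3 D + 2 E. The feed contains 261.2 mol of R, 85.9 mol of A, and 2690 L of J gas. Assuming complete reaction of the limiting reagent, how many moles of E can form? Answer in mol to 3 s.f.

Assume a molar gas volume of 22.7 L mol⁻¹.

n(R) = 261.2 mol
n(A) = 85.90 mol
n(J) = 2690 / 22.7 = 118.5 mol
n/ν for R = 261.2/4 = 65.30
n/ν for A = 85.90/1 = 85.90
n/ν for J = 118.5/2 = 59.25
Smallest n/ν is J → limiting reagent.
n(E) = (2/2) × 118.5 = 118.5 mol

119 mol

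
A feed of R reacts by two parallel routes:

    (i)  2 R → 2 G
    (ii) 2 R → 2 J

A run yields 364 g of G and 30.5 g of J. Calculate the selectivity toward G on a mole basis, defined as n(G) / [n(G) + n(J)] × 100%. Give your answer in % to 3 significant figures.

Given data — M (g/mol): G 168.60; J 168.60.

n(G) = 364 / 168.60 = 2.159 mol
n(J) = 30.5 / 168.60 = 0.1809 mol
selectivity = 2.159/(2.159+0.1809) × 100 = 92.27 %

92.3 %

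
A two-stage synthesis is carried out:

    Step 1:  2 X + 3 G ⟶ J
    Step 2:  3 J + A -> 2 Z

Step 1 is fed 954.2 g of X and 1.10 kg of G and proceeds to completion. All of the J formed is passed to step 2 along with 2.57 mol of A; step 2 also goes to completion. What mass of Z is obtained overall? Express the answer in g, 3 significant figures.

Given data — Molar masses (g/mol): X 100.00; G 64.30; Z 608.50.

1940 g

Step 1:
n(X) = 954.2 / 100.00 = 9.542 mol
n(G) = 1.100×1000 / 64.30 = 17.11 mol
n/ν for X = 9.542/2 = 4.771
n/ν for G = 17.11/3 = 5.703
Smallest n/ν is X → limiting reagent.
n(J) produced = (1/2) × 9.542 = 4.771 mol
Step 2:
n(J) available = 4.771 mol
n(A) = 2.570 mol
n/ν for J = 4.771/3 = 1.590
n/ν for A = 2.570/1 = 2.570
Smallest n/ν is J → limiting reagent.
n(Z) = (2/3) × 4.771 = 3.181 mol
mass = 3.181 × 608.50 = 1936 g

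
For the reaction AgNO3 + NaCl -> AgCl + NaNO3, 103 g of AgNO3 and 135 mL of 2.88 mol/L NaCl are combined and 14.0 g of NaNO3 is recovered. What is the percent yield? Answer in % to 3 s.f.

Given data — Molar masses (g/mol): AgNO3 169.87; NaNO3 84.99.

42.4 %

n(AgNO3) = 103.0 / 169.87 = 0.6063 mol
n(NaCl) = 2.88 × 135.0/1000 = 0.3888 mol
n/ν → AgNO3: 0.6063, NaCl: 0.3888; NaCl is limiting.
theoretical n(NaNO3) = (1/1) × 0.3888 = 0.3888 mol → 33.04 g
% yield = 14.0 / 33.04 × 100 = 42.37 %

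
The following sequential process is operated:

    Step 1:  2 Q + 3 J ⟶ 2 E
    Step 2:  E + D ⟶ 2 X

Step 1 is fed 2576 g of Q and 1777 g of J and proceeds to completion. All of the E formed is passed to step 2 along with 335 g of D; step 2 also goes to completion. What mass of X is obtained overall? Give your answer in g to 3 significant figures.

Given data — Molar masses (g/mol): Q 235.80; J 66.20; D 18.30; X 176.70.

3860 g

Step 1:
n(Q) = 2576 / 235.80 = 10.92 mol
n(J) = 1777 / 66.20 = 26.84 mol
n/ν for Q = 10.92/2 = 5.460
n/ν for J = 26.84/3 = 8.947
Smallest n/ν is Q → limiting reagent.
n(E) produced = (2/2) × 10.92 = 10.92 mol
Step 2:
n(E) available = 10.92 mol
n(D) = 335.0 / 18.30 = 18.31 mol
n/ν for E = 10.92/1 = 10.92
n/ν for D = 18.31/1 = 18.31
Smallest n/ν is E → limiting reagent.
n(X) = (2/1) × 10.92 = 21.84 mol
mass = 21.84 × 176.70 = 3859 g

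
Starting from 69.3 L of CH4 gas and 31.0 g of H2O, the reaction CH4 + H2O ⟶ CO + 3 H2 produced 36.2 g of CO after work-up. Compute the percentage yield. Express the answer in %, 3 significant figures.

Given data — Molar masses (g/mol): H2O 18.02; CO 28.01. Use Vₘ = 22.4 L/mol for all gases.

n(CH4) = 69.30 / 22.4 = 3.094 mol
n(H2O) = 31.00 / 18.02 = 1.720 mol
n/ν for CH4 = 3.094/1 = 3.094
n/ν for H2O = 1.720/1 = 1.720
Smallest n/ν is H2O → limiting reagent.
theoretical n(CO) = (1/1) × 1.720 = 1.720 mol → 48.18 g
% yield = 36.2 / 48.18 × 100 = 75.13 %

75.1 %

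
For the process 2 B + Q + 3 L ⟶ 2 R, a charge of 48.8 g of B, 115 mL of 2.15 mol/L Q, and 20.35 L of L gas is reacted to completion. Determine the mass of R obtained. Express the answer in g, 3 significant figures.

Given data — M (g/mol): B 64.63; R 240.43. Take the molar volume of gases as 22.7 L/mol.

119 g

n(B) = 48.80 / 64.63 = 0.7551 mol
n(Q) = 2.15 × 115.0/1000 = 0.2473 mol
n(L) = 20.35 / 22.7 = 0.8965 mol
n/ν for B = 0.7551/2 = 0.3776
n/ν for Q = 0.2473/1 = 0.2473
n/ν for L = 0.8965/3 = 0.2988
Smallest n/ν is Q → limiting reagent.
n(R) = (2/1) × 0.2473 = 0.4946 mol
mass = 0.4946 × 240.43 = 118.9 g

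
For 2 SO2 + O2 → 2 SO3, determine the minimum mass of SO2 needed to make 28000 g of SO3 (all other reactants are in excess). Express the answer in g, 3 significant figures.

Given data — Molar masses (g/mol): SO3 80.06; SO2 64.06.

22400 g

n(SO3) = 28000 / 80.06 = 349.7 mol
n(SO2) = (2/2) × 349.7 = 349.7 mol
mass = 349.7 × 64.06 = 22400 g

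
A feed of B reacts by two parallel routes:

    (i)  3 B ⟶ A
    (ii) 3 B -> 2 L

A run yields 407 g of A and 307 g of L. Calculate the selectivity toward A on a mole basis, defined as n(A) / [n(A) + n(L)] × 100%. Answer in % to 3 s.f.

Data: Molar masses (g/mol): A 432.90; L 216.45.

39.9 %

n(A) = 407 / 432.90 = 0.9402 mol
n(L) = 307 / 216.45 = 1.418 mol
selectivity = 0.9402/(0.9402+1.418) × 100 = 39.87 %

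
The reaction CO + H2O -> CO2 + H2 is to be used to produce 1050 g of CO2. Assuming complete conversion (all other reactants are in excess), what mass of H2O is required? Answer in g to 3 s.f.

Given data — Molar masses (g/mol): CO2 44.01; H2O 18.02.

n(CO2) = 1050 / 44.01 = 23.86 mol
n(H2O) = (1/1) × 23.86 = 23.86 mol
mass = 23.86 × 18.02 = 430.0 g

430 g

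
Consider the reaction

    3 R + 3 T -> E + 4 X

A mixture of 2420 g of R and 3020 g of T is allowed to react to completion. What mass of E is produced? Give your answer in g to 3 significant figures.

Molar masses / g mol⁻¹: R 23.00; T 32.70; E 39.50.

n(R) = 2420 / 23.00 = 105.2 mol
n(T) = 3020 / 32.70 = 92.35 mol
n/ν for R = 105.2/3 = 35.07
n/ν for T = 92.35/3 = 30.78
Smallest n/ν is T → limiting reagent.
n(E) = (1/3) × 92.35 = 30.78 mol
mass = 30.78 × 39.50 = 1216 g

1220 g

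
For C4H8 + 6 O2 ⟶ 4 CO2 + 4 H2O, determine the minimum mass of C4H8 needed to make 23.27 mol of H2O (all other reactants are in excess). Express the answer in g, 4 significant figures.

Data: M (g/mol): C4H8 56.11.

326.4 g

n(H2O) = 23.27 mol
n(C4H8) = (1/4) × 23.27 = 5.818 mol
mass = 5.818 × 56.11 = 326.4 g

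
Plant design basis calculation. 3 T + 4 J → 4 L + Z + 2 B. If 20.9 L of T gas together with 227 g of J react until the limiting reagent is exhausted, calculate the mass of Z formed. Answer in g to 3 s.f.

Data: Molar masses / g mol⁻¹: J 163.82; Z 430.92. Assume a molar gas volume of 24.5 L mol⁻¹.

123 g

n(T) = 20.90 / 24.5 = 0.8531 mol
n(J) = 227.0 / 163.82 = 1.386 mol
n/ν for T = 0.8531/3 = 0.2844
n/ν for J = 1.386/4 = 0.3465
Smallest n/ν is T → limiting reagent.
n(Z) = (1/3) × 0.8531 = 0.2844 mol
mass = 0.2844 × 430.92 = 122.6 g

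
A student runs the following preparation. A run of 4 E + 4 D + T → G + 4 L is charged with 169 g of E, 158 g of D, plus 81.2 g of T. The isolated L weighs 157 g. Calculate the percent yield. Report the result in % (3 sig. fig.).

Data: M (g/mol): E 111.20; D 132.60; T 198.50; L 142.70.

92.3 %

n(E) = 169.0 / 111.20 = 1.520 mol
n(D) = 158.0 / 132.60 = 1.192 mol
n(T) = 81.20 / 198.50 = 0.4091 mol
n/ν for E = 1.520/4 = 0.3800
n/ν for D = 1.192/4 = 0.2980
n/ν for T = 0.4091/1 = 0.4091
Smallest n/ν is D → limiting reagent.
theoretical n(L) = (4/4) × 1.192 = 1.192 mol → 170.1 g
% yield = 157 / 170.1 × 100 = 92.30 %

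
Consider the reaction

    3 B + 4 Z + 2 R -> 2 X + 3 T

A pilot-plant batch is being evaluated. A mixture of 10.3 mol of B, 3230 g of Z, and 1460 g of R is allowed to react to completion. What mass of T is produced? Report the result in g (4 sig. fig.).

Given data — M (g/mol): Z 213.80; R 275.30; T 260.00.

2068 g

n(B) = 10.30 mol
n(Z) = 3230 / 213.80 = 15.11 mol
n(R) = 1460 / 275.30 = 5.303 mol
n/ν for B = 10.30/3 = 3.433
n/ν for Z = 15.11/4 = 3.778
n/ν for R = 5.303/2 = 2.652
Smallest n/ν is R → limiting reagent.
n(T) = (3/2) × 5.303 = 7.955 mol
mass = 7.955 × 260.00 = 2068 g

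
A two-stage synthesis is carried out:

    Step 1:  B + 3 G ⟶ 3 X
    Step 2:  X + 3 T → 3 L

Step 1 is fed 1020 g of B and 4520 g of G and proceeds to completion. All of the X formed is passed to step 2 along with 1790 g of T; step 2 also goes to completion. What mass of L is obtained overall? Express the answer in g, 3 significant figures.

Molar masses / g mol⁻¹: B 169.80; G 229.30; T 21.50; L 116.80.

6310 g

Step 1:
n(B) = 1020 / 169.80 = 6.007 mol
n(G) = 4520 / 229.30 = 19.71 mol
n/ν for B = 6.007/1 = 6.007
n/ν for G = 19.71/3 = 6.570
Smallest n/ν is B → limiting reagent.
n(X) produced = (3/1) × 6.007 = 18.02 mol
Step 2:
n(X) available = 18.02 mol
n(T) = 1790 / 21.50 = 83.26 mol
n/ν for X = 18.02/1 = 18.02
n/ν for T = 83.26/3 = 27.75
Smallest n/ν is X → limiting reagent.
n(L) = (3/1) × 18.02 = 54.06 mol
mass = 54.06 × 116.80 = 6314 g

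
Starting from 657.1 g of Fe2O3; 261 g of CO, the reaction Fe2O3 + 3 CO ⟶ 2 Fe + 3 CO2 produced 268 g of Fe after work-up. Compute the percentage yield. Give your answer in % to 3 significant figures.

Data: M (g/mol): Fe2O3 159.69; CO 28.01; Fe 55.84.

n(Fe2O3) = 657.1 / 159.69 = 4.115 mol
n(CO) = 261.0 / 28.01 = 9.318 mol
n/ν → Fe2O3: 4.115, CO: 3.106; CO is limiting.
theoretical n(Fe) = (2/3) × 9.318 = 6.212 mol → 346.9 g
% yield = 268 / 346.9 × 100 = 77.26 %

77.3 %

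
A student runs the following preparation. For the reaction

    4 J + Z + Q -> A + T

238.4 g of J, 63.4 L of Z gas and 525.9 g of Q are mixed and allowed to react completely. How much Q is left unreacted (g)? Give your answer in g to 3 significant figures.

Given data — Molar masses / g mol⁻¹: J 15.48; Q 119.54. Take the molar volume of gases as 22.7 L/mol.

192 g

n(J) = 238.4 / 15.48 = 15.40 mol
n(Z) = 63.40 / 22.7 = 2.793 mol
n(Q) = 525.9 / 119.54 = 4.399 mol
n/ν for J = 15.40/4 = 3.850
n/ν for Z = 2.793/1 = 2.793
n/ν for Q = 4.399/1 = 4.399
Smallest n/ν is Z → limiting reagent.
Q consumed = (1/1) × 2.793 = 2.793 mol
Q remaining = 4.399 − 2.793 = 1.606 mol
mass = 1.606 × 119.54 = 192.0 g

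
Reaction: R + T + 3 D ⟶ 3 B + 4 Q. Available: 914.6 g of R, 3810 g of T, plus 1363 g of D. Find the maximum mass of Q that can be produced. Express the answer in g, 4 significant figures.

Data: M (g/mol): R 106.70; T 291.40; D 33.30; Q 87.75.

3009 g

n(R) = 914.6 / 106.70 = 8.572 mol
n(T) = 3810 / 291.40 = 13.07 mol
n(D) = 1363 / 33.30 = 40.93 mol
n/ν → R: 8.572, T: 13.07, D: 13.64; R is limiting.
n(Q) = (4/1) × 8.572 = 34.29 mol
mass = 34.29 × 87.75 = 3009 g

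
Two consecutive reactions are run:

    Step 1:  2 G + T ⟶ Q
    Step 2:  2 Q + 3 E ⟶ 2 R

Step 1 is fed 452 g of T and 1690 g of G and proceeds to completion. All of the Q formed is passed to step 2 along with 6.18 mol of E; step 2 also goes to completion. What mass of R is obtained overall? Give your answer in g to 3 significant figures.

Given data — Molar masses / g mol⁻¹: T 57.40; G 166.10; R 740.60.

3050 g

Step 1:
n(T) = 452.0 / 57.40 = 7.875 mol
n(G) = 1690 / 166.10 = 10.17 mol
n/ν for T = 7.875/1 = 7.875
n/ν for G = 10.17/2 = 5.085
Smallest n/ν is G → limiting reagent.
n(Q) produced = (1/2) × 10.17 = 5.085 mol
Step 2:
n(Q) available = 5.085 mol
n(E) = 6.180 mol
n/ν for Q = 5.085/2 = 2.543
n/ν for E = 6.180/3 = 2.060
Smallest n/ν is E → limiting reagent.
n(R) = (2/3) × 6.180 = 4.120 mol
mass = 4.120 × 740.60 = 3051 g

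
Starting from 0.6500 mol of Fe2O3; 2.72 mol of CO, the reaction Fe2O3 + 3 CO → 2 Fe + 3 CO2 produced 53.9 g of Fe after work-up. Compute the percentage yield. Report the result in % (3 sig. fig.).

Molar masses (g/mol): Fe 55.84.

n(Fe2O3) = 0.6500 mol
n(CO) = 2.720 mol
n/ν for Fe2O3 = 0.6500/1 = 0.6500
n/ν for CO = 2.720/3 = 0.9067
Smallest n/ν is Fe2O3 → limiting reagent.
theoretical n(Fe) = (2/1) × 0.6500 = 1.300 mol → 72.59 g
% yield = 53.9 / 72.59 × 100 = 74.25 %

74.3 %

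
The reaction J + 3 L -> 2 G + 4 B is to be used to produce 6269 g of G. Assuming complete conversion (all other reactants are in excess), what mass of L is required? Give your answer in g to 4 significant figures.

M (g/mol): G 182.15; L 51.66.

n(G) = 6269 / 182.15 = 34.42 mol
n(L) = (3/2) × 34.42 = 51.63 mol
mass = 51.63 × 51.66 = 2667 g

2667 g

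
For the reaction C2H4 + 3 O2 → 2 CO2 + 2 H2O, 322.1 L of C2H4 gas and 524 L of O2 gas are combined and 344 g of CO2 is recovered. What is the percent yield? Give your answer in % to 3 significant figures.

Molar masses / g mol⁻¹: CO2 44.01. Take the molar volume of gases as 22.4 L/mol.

n(C2H4) = 322.1 / 22.4 = 14.38 mol
n(O2) = 524.0 / 22.4 = 23.39 mol
n/ν for C2H4 = 14.38/1 = 14.38
n/ν for O2 = 23.39/3 = 7.797
Smallest n/ν is O2 → limiting reagent.
theoretical n(CO2) = (2/3) × 23.39 = 15.59 mol → 686.1 g
% yield = 344 / 686.1 × 100 = 50.14 %

50.1 %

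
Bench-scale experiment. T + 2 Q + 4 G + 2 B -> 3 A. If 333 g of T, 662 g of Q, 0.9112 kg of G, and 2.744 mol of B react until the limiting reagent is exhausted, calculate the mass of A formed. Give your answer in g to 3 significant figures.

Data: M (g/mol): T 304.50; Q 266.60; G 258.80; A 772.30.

n(T) = 333.0 / 304.50 = 1.094 mol
n(Q) = 662.0 / 266.60 = 2.483 mol
n(G) = 0.9112×1000 / 258.80 = 3.521 mol
n(B) = 2.744 mol
n/ν for T = 1.094/1 = 1.094
n/ν for Q = 2.483/2 = 1.242
n/ν for G = 3.521/4 = 0.8803
n/ν for B = 2.744/2 = 1.372
Smallest n/ν is G → limiting reagent.
n(A) = (3/4) × 3.521 = 2.641 mol
mass = 2.641 × 772.30 = 2040 g

2040 g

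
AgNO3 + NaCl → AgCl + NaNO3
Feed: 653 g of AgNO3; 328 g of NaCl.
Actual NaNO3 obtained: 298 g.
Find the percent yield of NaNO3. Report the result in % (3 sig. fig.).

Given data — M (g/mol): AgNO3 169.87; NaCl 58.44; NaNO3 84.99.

n(AgNO3) = 653.0 / 169.87 = 3.844 mol
n(NaCl) = 328.0 / 58.44 = 5.613 mol
n/ν for AgNO3 = 3.844/1 = 3.844
n/ν for NaCl = 5.613/1 = 5.613
Smallest n/ν is AgNO3 → limiting reagent.
theoretical n(NaNO3) = (1/1) × 3.844 = 3.844 mol → 326.7 g
% yield = 298 / 326.7 × 100 = 91.22 %

91.2 %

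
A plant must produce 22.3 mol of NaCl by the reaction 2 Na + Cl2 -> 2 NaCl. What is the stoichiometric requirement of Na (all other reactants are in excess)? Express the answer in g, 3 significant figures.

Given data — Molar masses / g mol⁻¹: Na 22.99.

513 g

n(NaCl) = 22.30 mol
n(Na) = (2/2) × 22.30 = 22.30 mol
mass = 22.30 × 22.99 = 512.7 g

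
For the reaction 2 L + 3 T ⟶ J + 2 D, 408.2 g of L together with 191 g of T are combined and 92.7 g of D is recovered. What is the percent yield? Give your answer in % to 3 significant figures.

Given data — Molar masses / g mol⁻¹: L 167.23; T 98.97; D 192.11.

n(L) = 408.2 / 167.23 = 2.441 mol
n(T) = 191.0 / 98.97 = 1.930 mol
n/ν for L = 2.441/2 = 1.221
n/ν for T = 1.930/3 = 0.6433
Smallest n/ν is T → limiting reagent.
theoretical n(D) = (2/3) × 1.930 = 1.287 mol → 247.2 g
% yield = 92.7 / 247.2 × 100 = 37.50 %

37.5 %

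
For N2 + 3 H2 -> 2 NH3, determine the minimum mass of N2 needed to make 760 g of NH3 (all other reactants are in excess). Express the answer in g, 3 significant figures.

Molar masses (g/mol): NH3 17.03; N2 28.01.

625 g

n(NH3) = 760 / 17.03 = 44.63 mol
n(N2) = (1/2) × 44.63 = 22.32 mol
mass = 22.32 × 28.01 = 625.2 g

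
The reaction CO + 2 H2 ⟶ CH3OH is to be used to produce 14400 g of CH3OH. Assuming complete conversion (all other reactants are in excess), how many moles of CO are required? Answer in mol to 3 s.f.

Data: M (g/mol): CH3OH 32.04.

n(CH3OH) = 14400 / 32.04 = 449.4 mol
n(CO) = (1/1) × 449.4 = 449.4 mol

449 mol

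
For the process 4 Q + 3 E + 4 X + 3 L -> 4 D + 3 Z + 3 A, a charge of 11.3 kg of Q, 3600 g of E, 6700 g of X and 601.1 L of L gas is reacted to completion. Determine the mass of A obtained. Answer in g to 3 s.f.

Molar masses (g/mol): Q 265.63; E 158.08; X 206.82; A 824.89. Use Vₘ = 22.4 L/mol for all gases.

n(Q) = 11.30×1000 / 265.63 = 42.54 mol
n(E) = 3600 / 158.08 = 22.77 mol
n(X) = 6700 / 206.82 = 32.40 mol
n(L) = 601.1 / 22.4 = 26.83 mol
n/ν → Q: 10.64, E: 7.590, X: 8.100, L: 8.943; E is limiting.
n(A) = (3/3) × 22.77 = 22.77 mol
mass = 22.77 × 824.89 = 18780 g

18800 g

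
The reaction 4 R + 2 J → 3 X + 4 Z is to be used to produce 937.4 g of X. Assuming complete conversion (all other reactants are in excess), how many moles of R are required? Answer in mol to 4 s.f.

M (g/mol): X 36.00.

34.72 mol

n(X) = 937.4 / 36.00 = 26.04 mol
n(R) = (4/3) × 26.04 = 34.72 mol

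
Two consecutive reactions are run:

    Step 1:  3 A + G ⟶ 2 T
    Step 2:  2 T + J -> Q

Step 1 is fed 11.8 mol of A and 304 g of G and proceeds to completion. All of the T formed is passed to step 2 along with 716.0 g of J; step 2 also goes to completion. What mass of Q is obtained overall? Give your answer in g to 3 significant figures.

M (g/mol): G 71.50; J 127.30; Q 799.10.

3140 g

Step 1:
n(A) = 11.80 mol
n(G) = 304.0 / 71.50 = 4.252 mol
n/ν → A: 3.933, G: 4.252; A is limiting.
n(T) produced = (2/3) × 11.80 = 7.867 mol
Step 2:
n(T) available = 7.867 mol
n(J) = 716.0 / 127.30 = 5.625 mol
n/ν → T: 3.934, J: 5.625; T is limiting.
n(Q) = (1/2) × 7.867 = 3.934 mol
mass = 3.934 × 799.10 = 3144 g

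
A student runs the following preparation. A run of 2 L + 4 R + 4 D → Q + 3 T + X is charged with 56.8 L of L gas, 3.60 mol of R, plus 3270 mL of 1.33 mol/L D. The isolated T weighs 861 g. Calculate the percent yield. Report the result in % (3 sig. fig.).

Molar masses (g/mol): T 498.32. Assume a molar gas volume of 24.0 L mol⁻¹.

64.0 %

n(L) = 56.80 / 24.0 = 2.367 mol
n(R) = 3.600 mol
n(D) = 1.33 × 3270/1000 = 4.349 mol
n/ν → L: 1.184, R: 0.9000, D: 1.087; R is limiting.
theoretical n(T) = (3/4) × 3.600 = 2.700 mol → 1345 g
% yield = 861 / 1345 × 100 = 64.01 %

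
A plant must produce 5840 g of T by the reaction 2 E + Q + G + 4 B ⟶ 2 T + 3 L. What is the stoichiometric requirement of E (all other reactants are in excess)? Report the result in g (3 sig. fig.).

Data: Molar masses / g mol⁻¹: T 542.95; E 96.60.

n(T) = 5840 / 542.95 = 10.76 mol
n(E) = (2/2) × 10.76 = 10.76 mol
mass = 10.76 × 96.60 = 1039 g

1040 g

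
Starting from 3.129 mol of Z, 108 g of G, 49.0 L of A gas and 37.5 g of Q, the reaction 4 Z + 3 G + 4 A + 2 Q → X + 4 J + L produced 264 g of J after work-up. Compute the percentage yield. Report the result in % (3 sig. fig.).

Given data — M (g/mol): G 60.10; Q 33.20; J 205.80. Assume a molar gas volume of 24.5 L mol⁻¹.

64.1 %

n(Z) = 3.129 mol
n(G) = 108.0 / 60.10 = 1.797 mol
n(A) = 49.00 / 24.5 = 2.000 mol
n(Q) = 37.50 / 33.20 = 1.130 mol
n/ν → Z: 0.7823, G: 0.5990, A: 0.5000, Q: 0.5650; A is limiting.
theoretical n(J) = (4/4) × 2.000 = 2.000 mol → 411.6 g
% yield = 264 / 411.6 × 100 = 64.14 %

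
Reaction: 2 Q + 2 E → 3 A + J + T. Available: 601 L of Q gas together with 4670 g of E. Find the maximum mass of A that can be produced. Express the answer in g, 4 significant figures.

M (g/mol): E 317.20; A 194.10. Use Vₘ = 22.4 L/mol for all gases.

n(Q) = 601.0 / 22.4 = 26.83 mol
n(E) = 4670 / 317.20 = 14.72 mol
n/ν for Q = 26.83/2 = 13.42
n/ν for E = 14.72/2 = 7.360
Smallest n/ν is E → limiting reagent.
n(A) = (3/2) × 14.72 = 22.08 mol
mass = 22.08 × 194.10 = 4286 g

4286 g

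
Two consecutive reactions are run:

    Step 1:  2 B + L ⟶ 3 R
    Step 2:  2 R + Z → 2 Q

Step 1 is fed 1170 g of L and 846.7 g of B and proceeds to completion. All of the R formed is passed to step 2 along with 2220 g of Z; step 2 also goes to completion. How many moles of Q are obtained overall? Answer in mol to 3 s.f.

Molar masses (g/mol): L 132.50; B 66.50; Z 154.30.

19.1 mol

Step 1:
n(L) = 1170 / 132.50 = 8.830 mol
n(B) = 846.7 / 66.50 = 12.73 mol
n/ν for L = 8.830/1 = 8.830
n/ν for B = 12.73/2 = 6.365
Smallest n/ν is B → limiting reagent.
n(R) produced = (3/2) × 12.73 = 19.10 mol
Step 2:
n(R) available = 19.10 mol
n(Z) = 2220 / 154.30 = 14.39 mol
n/ν for R = 19.10/2 = 9.550
n/ν for Z = 14.39/1 = 14.39
Smallest n/ν is R → limiting reagent.
n(Q) = (2/2) × 19.10 = 19.10 mol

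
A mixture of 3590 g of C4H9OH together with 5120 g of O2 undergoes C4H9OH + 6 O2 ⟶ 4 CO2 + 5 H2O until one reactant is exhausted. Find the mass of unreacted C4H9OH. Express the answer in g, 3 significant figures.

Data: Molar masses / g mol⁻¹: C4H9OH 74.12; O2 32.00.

1610 g

n(C4H9OH) = 3590 / 74.12 = 48.43 mol
n(O2) = 5120 / 32.00 = 160.0 mol
n/ν for C4H9OH = 48.43/1 = 48.43
n/ν for O2 = 160.0/6 = 26.67
Smallest n/ν is O2 → limiting reagent.
C4H9OH consumed = (1/6) × 160.0 = 26.67 mol
C4H9OH remaining = 48.43 − 26.67 = 21.76 mol
mass = 21.76 × 74.12 = 1613 g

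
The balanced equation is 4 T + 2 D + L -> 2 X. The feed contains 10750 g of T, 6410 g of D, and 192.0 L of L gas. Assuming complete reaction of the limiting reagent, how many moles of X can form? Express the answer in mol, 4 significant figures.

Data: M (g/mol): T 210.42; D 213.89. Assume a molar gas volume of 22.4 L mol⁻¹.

n(T) = 10750 / 210.42 = 51.09 mol
n(D) = 6410 / 213.89 = 29.97 mol
n(L) = 192.0 / 22.4 = 8.571 mol
n/ν for T = 51.09/4 = 12.77
n/ν for D = 29.97/2 = 14.99
n/ν for L = 8.571/1 = 8.571
Smallest n/ν is L → limiting reagent.
n(X) = (2/1) × 8.571 = 17.14 mol

17.14 mol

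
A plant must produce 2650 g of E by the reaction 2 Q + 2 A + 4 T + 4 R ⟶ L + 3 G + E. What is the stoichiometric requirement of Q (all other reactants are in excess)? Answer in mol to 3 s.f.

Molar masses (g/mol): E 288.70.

n(E) = 2650 / 288.70 = 9.179 mol
n(Q) = (2/1) × 9.179 = 18.36 mol

18.4 mol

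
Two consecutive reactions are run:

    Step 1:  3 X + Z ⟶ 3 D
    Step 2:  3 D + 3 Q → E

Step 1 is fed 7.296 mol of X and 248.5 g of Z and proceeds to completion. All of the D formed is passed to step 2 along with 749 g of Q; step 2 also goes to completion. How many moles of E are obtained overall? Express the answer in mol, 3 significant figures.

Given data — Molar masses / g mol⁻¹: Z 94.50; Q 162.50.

Step 1:
n(X) = 7.296 mol
n(Z) = 248.5 / 94.50 = 2.630 mol
n/ν → X: 2.432, Z: 2.630; X is limiting.
n(D) produced = (3/3) × 7.296 = 7.296 mol
Step 2:
n(D) available = 7.296 mol
n(Q) = 749.0 / 162.50 = 4.609 mol
n/ν → D: 2.432, Q: 1.536; Q is limiting.
n(E) = (1/3) × 4.609 = 1.536 mol

1.54 mol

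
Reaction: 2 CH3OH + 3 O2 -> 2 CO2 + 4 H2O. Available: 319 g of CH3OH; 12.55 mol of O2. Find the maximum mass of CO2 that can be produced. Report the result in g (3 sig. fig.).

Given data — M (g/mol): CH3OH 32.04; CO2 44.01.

n(CH3OH) = 319.0 / 32.04 = 9.956 mol
n(O2) = 12.55 mol
n/ν for CH3OH = 9.956/2 = 4.978
n/ν for O2 = 12.55/3 = 4.183
Smallest n/ν is O2 → limiting reagent.
n(CO2) = (2/3) × 12.55 = 8.367 mol
mass = 8.367 × 44.01 = 368.2 g

368 g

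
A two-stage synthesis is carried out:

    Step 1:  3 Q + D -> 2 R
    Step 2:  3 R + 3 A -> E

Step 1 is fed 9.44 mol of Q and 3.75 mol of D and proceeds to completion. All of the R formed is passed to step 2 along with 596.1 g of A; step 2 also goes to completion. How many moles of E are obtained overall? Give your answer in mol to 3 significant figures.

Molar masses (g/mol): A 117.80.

1.69 mol

Step 1:
n(Q) = 9.440 mol
n(D) = 3.750 mol
n/ν for Q = 9.440/3 = 3.147
n/ν for D = 3.750/1 = 3.750
Smallest n/ν is Q → limiting reagent.
n(R) produced = (2/3) × 9.440 = 6.293 mol
Step 2:
n(R) available = 6.293 mol
n(A) = 596.1 / 117.80 = 5.060 mol
n/ν for R = 6.293/3 = 2.098
n/ν for A = 5.060/3 = 1.687
Smallest n/ν is A → limiting reagent.
n(E) = (1/3) × 5.060 = 1.687 mol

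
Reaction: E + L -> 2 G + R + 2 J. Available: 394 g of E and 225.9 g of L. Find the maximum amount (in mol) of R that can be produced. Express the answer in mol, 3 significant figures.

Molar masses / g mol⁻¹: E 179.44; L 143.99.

n(E) = 394.0 / 179.44 = 2.196 mol
n(L) = 225.9 / 143.99 = 1.569 mol
n/ν for E = 2.196/1 = 2.196
n/ν for L = 1.569/1 = 1.569
Smallest n/ν is L → limiting reagent.
n(R) = (1/1) × 1.569 = 1.569 mol

1.57 mol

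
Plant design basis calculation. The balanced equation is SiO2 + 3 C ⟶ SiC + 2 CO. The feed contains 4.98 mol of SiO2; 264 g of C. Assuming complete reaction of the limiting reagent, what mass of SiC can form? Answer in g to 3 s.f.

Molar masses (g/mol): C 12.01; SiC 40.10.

200 g

n(SiO2) = 4.980 mol
n(C) = 264.0 / 12.01 = 21.98 mol
n/ν → SiO2: 4.980, C: 7.327; SiO2 is limiting.
n(SiC) = (1/1) × 4.980 = 4.980 mol
mass = 4.980 × 40.10 = 199.7 g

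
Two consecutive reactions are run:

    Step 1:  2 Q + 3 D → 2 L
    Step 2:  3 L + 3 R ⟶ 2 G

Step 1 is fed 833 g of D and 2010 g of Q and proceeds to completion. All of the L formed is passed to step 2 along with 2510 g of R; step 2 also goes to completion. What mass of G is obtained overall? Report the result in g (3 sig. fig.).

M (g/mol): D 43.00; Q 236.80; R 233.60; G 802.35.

4540 g

Step 1:
n(D) = 833.0 / 43.00 = 19.37 mol
n(Q) = 2010 / 236.80 = 8.488 mol
n/ν for D = 19.37/3 = 6.457
n/ν for Q = 8.488/2 = 4.244
Smallest n/ν is Q → limiting reagent.
n(L) produced = (2/2) × 8.488 = 8.488 mol
Step 2:
n(L) available = 8.488 mol
n(R) = 2510 / 233.60 = 10.74 mol
n/ν for L = 8.488/3 = 2.829
n/ν for R = 10.74/3 = 3.580
Smallest n/ν is L → limiting reagent.
n(G) = (2/3) × 8.488 = 5.659 mol
mass = 5.659 × 802.35 = 4540 g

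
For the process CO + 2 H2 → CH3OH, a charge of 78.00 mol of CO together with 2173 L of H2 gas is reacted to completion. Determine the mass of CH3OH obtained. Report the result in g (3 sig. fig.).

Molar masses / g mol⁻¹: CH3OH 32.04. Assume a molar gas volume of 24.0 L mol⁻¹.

n(CO) = 78.00 mol
n(H2) = 2173 / 24.0 = 90.54 mol
n/ν for CO = 78.00/1 = 78.00
n/ν for H2 = 90.54/2 = 45.27
Smallest n/ν is H2 → limiting reagent.
n(CH3OH) = (1/2) × 90.54 = 45.27 mol
mass = 45.27 × 32.04 = 1450 g

1450 g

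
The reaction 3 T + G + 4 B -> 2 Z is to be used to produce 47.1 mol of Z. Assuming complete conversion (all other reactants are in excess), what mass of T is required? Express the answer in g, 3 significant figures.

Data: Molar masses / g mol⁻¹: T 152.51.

n(Z) = 47.10 mol
n(T) = (3/2) × 47.10 = 70.65 mol
mass = 70.65 × 152.51 = 10770 g

10800 g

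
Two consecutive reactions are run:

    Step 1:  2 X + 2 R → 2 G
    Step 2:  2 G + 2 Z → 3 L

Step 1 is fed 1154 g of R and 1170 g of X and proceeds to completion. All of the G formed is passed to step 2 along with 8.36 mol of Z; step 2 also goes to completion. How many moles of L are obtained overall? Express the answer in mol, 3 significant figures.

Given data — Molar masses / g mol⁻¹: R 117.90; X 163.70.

Step 1:
n(R) = 1154 / 117.90 = 9.788 mol
n(X) = 1170 / 163.70 = 7.147 mol
n/ν for R = 9.788/2 = 4.894
n/ν for X = 7.147/2 = 3.574
Smallest n/ν is X → limiting reagent.
n(G) produced = (2/2) × 7.147 = 7.147 mol
Step 2:
n(G) available = 7.147 mol
n(Z) = 8.360 mol
n/ν for G = 7.147/2 = 3.574
n/ν for Z = 8.360/2 = 4.180
Smallest n/ν is G → limiting reagent.
n(L) = (3/2) × 7.147 = 10.72 mol

10.7 mol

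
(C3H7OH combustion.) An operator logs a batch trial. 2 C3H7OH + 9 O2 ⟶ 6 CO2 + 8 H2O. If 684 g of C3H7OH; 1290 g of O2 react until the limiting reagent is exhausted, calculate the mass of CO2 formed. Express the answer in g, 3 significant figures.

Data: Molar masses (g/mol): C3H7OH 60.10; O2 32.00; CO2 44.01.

n(C3H7OH) = 684.0 / 60.10 = 11.38 mol
n(O2) = 1290 / 32.00 = 40.31 mol
n/ν → C3H7OH: 5.690, O2: 4.479; O2 is limiting.
n(CO2) = (6/9) × 40.31 = 26.87 mol
mass = 26.87 × 44.01 = 1183 g

1180 g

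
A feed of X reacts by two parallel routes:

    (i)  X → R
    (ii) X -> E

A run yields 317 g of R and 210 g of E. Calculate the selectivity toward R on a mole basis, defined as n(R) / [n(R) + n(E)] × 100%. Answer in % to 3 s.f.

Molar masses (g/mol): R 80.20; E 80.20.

60.2 %

n(R) = 317 / 80.20 = 3.953 mol
n(E) = 210 / 80.20 = 2.618 mol
selectivity = 3.953/(3.953+2.618) × 100 = 60.16 %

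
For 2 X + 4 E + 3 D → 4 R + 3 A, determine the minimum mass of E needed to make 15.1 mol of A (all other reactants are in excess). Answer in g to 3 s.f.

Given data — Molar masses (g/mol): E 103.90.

2090 g

n(A) = 15.10 mol
n(E) = (4/3) × 15.10 = 20.13 mol
mass = 20.13 × 103.90 = 2092 g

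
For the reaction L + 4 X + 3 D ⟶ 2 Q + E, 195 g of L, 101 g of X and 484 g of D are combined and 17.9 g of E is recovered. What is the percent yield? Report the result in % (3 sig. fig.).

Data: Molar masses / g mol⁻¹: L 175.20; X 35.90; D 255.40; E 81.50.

n(L) = 195.0 / 175.20 = 1.113 mol
n(X) = 101.0 / 35.90 = 2.813 mol
n(D) = 484.0 / 255.40 = 1.895 mol
n/ν for L = 1.113/1 = 1.113
n/ν for X = 2.813/4 = 0.7033
n/ν for D = 1.895/3 = 0.6317
Smallest n/ν is D → limiting reagent.
theoretical n(E) = (1/3) × 1.895 = 0.6317 mol → 51.48 g
% yield = 17.9 / 51.48 × 100 = 34.77 %

34.8 %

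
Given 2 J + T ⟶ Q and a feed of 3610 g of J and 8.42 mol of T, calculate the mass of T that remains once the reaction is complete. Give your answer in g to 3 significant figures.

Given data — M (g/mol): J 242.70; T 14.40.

n(J) = 3610 / 242.70 = 14.87 mol
n(T) = 8.420 mol
n/ν → J: 7.435, T: 8.420; J is limiting.
T consumed = (1/2) × 14.87 = 7.435 mol
T remaining = 8.420 − 7.435 = 0.9850 mol
mass = 0.9850 × 14.40 = 14.18 g

14.2 g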